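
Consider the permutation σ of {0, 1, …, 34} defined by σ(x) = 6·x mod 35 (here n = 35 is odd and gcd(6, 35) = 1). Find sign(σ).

-1

Orbit of 1 under x↦6x: [1, 6]… (length divides ord_35(6)).
The orbit structure of x ↦ 6x mod 35: 20 orbits of sizes [2, 2, 2, 2, 2, 2, 2, 2, 2, 2, 2, 2, 2, 2, 2, 1, 1, 1, 1, 1].
n − c = 35 − 20 = 15; sign = (−1)^15 = -1.
(6|35)_J = -1 (Zolotarev's lemma cross-check).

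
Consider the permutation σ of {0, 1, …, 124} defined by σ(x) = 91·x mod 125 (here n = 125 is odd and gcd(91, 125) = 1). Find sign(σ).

Start at x=1: 1 → 91 → 31 → 71 → 86 → 76 → 41 → … (one orbit).
π_91 has 13 disjoint cycles with lengths [25, 25, 25, 25, 5, 5, 5, 5, 1, 1, 1, 1, 1] on {0,…,124}.
125 − 13 = 112 transpositions; sign(π) = (−1)^112 = +1.
Zolotarev: (91|125) = +1, matching the cycle-count sign.

+1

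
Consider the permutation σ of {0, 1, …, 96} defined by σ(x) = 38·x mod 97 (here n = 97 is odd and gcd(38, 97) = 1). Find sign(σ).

-1

Start at x=49: 49 → 19 → 43 → 82 → 12 → 68 → 62 → … (one orbit).
2 cycles of lengths [96, 1].
sign(π) = (−1)^{n − #cycles} = (−1)^{97−2} = (−1)^95 = -1.
(38|97)_J = -1 (Zolotarev's lemma cross-check).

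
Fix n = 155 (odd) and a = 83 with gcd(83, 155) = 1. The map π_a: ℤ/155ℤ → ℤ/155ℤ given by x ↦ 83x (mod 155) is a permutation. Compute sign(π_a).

Orbit of 148 under x↦83x: [148, 39, 137, 56, 153, 144, 17]… (length divides ord_155(83)).
Cycle lengths of π_83 on ℤ/155ℤ: [60, 60, 30, 4, 1]; 5 cycles in total.
sign(π) = (−1)^{n − #cycles} = (−1)^{155−5} = (−1)^150 = +1.

+1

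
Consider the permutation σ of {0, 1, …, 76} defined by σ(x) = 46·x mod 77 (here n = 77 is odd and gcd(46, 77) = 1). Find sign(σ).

Orbit of 46 under x↦46x: [46, 37, 8, 60, 65, 64, 18]… (length divides ord_77(46)).
The orbit structure of x ↦ 46x mod 77: 6 orbits of sizes [30, 30, 10, 3, 3, 1].
n − c = 77 − 6 = 71; sign = (−1)^71 = -1.
Check: (46/77) = -1 by Zolotarev.

-1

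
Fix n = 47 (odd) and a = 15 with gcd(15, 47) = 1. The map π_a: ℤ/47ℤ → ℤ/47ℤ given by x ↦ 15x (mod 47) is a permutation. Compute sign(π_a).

-1

Start at x=39: 39 → 21 → 33 → 25 → 46 → 32 → 10 → … (one orbit).
2 cycles of lengths [46, 1].
sign(π) = (−1)^{n − #cycles} = (−1)^{47−2} = (−1)^45 = -1.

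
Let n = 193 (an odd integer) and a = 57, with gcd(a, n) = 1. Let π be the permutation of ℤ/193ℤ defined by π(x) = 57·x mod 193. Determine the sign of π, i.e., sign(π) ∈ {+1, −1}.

-1

Orbit of 17 under x↦57x: [17, 4, 35, 65, 38, 43, 135]… (length divides ord_193(57)).
Decompose π into cycles: lengths [192, 1] (2 cycles, including the fixed point 0).
sign(π) = (−1)^{n − #cycles} = (−1)^{193−2} = (−1)^191 = -1.
Via Zolotarev, sign(π_{57}) = (57|193) = -1.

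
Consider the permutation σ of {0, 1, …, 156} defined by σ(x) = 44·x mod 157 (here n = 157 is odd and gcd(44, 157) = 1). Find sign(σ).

+1

Start at x=68: 68 → 9 → 82 → 154 → 25 → 1 → 44 → … (one orbit).
Cycle lengths of π_44 on ℤ/157ℤ: [78, 78, 1]; 3 cycles in total.
3 cycles on 157: each ℓ→(−1)^(ℓ−1), product (−1)^154 = +1.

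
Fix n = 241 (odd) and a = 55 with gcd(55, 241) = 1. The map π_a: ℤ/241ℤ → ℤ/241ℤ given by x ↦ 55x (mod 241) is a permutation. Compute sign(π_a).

-1

Start at x=179: 179 → 205 → 189 → 32 → 73 → 159 → 69 → … (one orbit).
2 cycles of lengths [240, 1].
n − c = 241 − 2 = 239; sign = (−1)^239 = -1.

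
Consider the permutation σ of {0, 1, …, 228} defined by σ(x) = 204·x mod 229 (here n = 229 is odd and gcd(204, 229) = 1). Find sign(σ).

Trace 174: π^k(174) = [174, 1, 204, 167, 176, 180, 80] for k=0..6.
3 cycles of lengths [114, 114, 1].
3 cycles on 229: each ℓ→(−1)^(ℓ−1), product (−1)^226 = +1.

+1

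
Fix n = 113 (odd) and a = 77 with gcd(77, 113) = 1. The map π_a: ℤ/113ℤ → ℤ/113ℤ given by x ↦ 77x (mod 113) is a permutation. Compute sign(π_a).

+1

Trace 109: π^k(109) = [109, 31, 14, 61, 64, 69, 2] for k=0..6.
π_77 has 3 disjoint cycles with lengths [56, 56, 1] on {0,…,112}.
n − c = 113 − 3 = 110; sign = (−1)^110 = +1.
Check: (77/113) = +1 by Zolotarev.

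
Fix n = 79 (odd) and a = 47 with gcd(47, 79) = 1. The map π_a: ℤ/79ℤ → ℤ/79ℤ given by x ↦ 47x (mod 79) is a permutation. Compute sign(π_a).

Start at x=11: 11 → 43 → 46 → 29 → 20 → 71 → 19 → … (one orbit).
The orbit structure of x ↦ 47x mod 79: 2 orbits of sizes [78, 1].
2 cycles on 79: each ℓ→(−1)^(ℓ−1), product (−1)^77 = -1.

-1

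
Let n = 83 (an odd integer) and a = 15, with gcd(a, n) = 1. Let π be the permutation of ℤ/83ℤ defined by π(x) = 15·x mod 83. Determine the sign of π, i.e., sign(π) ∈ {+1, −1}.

-1

Orbit of 3 under x↦15x: [3, 45, 11, 82, 68, 24, 28]… (length divides ord_83(15)).
Cycle type of π: 82 + 1; total 2 cycles.
Σ(ℓ_i−1) = 83−2 = 81; sign = (−1)^81 = -1.
The Jacobi symbol (15|83) = -1 (Zolotarev) agrees.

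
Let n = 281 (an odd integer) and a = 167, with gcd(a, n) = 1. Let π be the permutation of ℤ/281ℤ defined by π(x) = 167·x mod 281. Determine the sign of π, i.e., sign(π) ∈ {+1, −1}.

Start at x=144: 144 → 163 → 245 → 170 → 9 → 98 → 68 → … (one orbit).
π_167 has 3 disjoint cycles with lengths [140, 140, 1] on {0,…,280}.
With 3 cycles on 281 points, sign = (−1)^{281−3} = +1.
Zolotarev: (167|281) = +1, matching the cycle-count sign.

+1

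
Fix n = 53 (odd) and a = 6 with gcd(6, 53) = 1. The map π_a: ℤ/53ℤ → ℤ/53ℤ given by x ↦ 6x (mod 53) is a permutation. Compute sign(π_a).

Start at x=36: 36 → 4 → 24 → 38 → 16 → 43 → 46 → … (one orbit).
The orbit structure of x ↦ 6x mod 53: 3 orbits of sizes [26, 26, 1].
With 3 cycles on 53 points, sign = (−1)^{53−3} = +1.
(6|53)_J = +1 (Zolotarev's lemma cross-check).

+1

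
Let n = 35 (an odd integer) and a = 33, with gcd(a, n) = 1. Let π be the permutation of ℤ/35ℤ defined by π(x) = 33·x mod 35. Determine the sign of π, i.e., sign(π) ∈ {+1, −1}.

+1

Start at x=12: 12 → 11 → 13 → 9 → 17 → 1 → 33 → … (one orbit).
Decompose π into cycles: lengths [12, 12, 6, 4, 1] (5 cycles, including the fixed point 0).
n − c = 35 − 5 = 30; sign = (−1)^30 = +1.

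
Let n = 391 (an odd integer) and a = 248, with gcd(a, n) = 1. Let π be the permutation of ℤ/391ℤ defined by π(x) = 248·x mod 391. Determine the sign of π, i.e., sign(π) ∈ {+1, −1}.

Trace 328: π^k(328) = [328, 16, 58, 308, 139, 64, 232] for k=0..6.
Decompose π into cycles: lengths [176, 176, 16, 11, 11, 1] (6 cycles, including the fixed point 0).
6 cycles on 391: each ℓ→(−1)^(ℓ−1), product (−1)^385 = -1.

-1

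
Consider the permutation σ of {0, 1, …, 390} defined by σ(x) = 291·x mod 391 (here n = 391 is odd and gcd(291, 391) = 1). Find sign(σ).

-1

Start at x=239: 239 → 342 → 208 → 314 → 271 → 270 → 370 → … (one orbit).
Cycle lengths of π_291 on ℤ/391ℤ: [88, 88, 88, 88, 22, 8, 8, 1]; 8 cycles in total.
With 8 cycles on 391 points, sign = (−1)^{391−8} = -1.
Check: (291/391) = -1 by Zolotarev.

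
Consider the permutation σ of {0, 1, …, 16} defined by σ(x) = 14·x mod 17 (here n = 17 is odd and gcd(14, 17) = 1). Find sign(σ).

Trace 10: π^k(10) = [10, 4, 5, 2, 11, 1, 14] for k=0..6.
π_14 has 2 disjoint cycles with lengths [16, 1] on {0,…,16}.
2 cycles on 17: each ℓ→(−1)^(ℓ−1), product (−1)^15 = -1.
(14|17)_J = -1 (Zolotarev's lemma cross-check).

-1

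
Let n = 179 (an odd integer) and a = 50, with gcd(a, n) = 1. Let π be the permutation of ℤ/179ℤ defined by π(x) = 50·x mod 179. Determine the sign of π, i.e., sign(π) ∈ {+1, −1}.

Start at x=95: 95 → 96 → 146 → 140 → 19 → 55 → 65 → … (one orbit).
Cycle lengths of π_50 on ℤ/179ℤ: [178, 1]; 2 cycles in total.
179 − 2 = 177 transpositions; sign(π) = (−1)^177 = -1.
Via Zolotarev, sign(π_{50}) = (50|179) = -1.

-1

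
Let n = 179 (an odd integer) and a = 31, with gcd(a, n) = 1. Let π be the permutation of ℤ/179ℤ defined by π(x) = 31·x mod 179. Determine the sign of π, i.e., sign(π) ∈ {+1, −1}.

+1

Start at x=161: 161 → 158 → 65 → 46 → 173 → 172 → 141 → … (one orbit).
Cycle type of π: 89×2 + 1; total 3 cycles.
3 cycles on 179: each ℓ→(−1)^(ℓ−1), product (−1)^176 = +1.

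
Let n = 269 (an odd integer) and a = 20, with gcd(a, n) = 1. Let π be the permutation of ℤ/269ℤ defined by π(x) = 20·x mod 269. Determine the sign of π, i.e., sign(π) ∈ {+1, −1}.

Orbit of 258 under x↦20x: [258, 49, 173, 232, 67, 264, 169]… (length divides ord_269(20)).
Decompose π into cycles: lengths [134, 134, 1] (3 cycles, including the fixed point 0).
3 cycles on 269: each ℓ→(−1)^(ℓ−1), product (−1)^266 = +1.

+1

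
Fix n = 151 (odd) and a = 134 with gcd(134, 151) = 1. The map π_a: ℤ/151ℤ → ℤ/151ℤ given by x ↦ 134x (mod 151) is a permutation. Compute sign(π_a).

-1

Orbit of 109 under x↦134x: [109, 110, 93, 80, 150, 17, 13]… (length divides ord_151(134)).
Cycle lengths of π_134 on ℤ/151ℤ: [150, 1]; 2 cycles in total.
n − c = 151 − 2 = 149; sign = (−1)^149 = -1.
Via Zolotarev, sign(π_{134}) = (134|151) = -1.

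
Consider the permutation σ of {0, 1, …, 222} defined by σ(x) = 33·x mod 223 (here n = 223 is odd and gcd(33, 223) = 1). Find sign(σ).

+1

Trace 15: π^k(15) = [15, 49, 56, 64, 105, 120, 169] for k=0..6.
The orbit structure of x ↦ 33x mod 223: 7 orbits of sizes [37, 37, 37, 37, 37, 37, 1].
Σ(ℓ_i−1) = 223−7 = 216; sign = (−1)^216 = +1.
(33|223)_J = +1 (Zolotarev's lemma cross-check).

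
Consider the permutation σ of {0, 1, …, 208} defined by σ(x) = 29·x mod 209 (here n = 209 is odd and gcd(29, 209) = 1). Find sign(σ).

+1

Start at x=21: 21 → 191 → 105 → 119 → 107 → 177 → 117 → … (one orbit).
Cycle type of π: 90×2 + 18 + 10 + 1; total 5 cycles.
209 − 5 = 204 transpositions; sign(π) = (−1)^204 = +1.
The Jacobi symbol (29|209) = +1 (Zolotarev) agrees.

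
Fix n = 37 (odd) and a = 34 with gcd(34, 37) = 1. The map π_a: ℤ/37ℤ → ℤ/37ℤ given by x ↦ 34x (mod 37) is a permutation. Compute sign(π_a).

+1

Trace 33: π^k(33) = [33, 12, 1, 34, 9, 10, 7] for k=0..6.
The orbit structure of x ↦ 34x mod 37: 5 orbits of sizes [9, 9, 9, 9, 1].
sign(π) = (−1)^{n − #cycles} = (−1)^{37−5} = (−1)^32 = +1.
The Jacobi symbol (34|37) = +1 (Zolotarev) agrees.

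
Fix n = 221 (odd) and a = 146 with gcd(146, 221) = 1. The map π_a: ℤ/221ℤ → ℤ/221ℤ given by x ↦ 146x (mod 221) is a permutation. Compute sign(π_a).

-1

Trace 126: π^k(126) = [126, 53, 3, 217, 79, 42, 165] for k=0..6.
10 cycles of lengths [48, 48, 48, 48, 16, 3, 3, 3, 3, 1].
n − c = 221 − 10 = 211; sign = (−1)^211 = -1.
Check: (146/221) = -1 by Zolotarev.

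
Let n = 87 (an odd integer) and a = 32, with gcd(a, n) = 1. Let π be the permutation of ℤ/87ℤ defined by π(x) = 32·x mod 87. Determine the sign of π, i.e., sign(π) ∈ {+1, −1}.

Orbit of 8 under x↦32x: [8, 82, 14, 13, 68, 1, 32]… (length divides ord_87(32)).
Decompose π into cycles: lengths [28, 28, 28, 2, 1] (5 cycles, including the fixed point 0).
87 − 5 = 82 transpositions; sign(π) = (−1)^82 = +1.

+1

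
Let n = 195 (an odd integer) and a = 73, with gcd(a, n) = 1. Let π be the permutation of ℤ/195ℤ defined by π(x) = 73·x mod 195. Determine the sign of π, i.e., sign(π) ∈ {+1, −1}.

Trace 73: π^k(73) = [73, 64, 187, 1] for k=0..3.
π_73 has 51 disjoint cycles with lengths [4, 4, 4, 4, 4, 4, 4, 4, 4, 4, 4, 4, 4, 4, 4, 4, 4, 4, 4, 4, 4, 4, 4, 4, 4, 4, 4, 4, 4, 4, 4, 4, 4, 4, 4, 4, 4, 4, 4, 4, 4, 4, 4, 4, 4, 4, 4, 4, 1, 1, 1] on {0,…,194}.
195 − 51 = 144 transpositions; sign(π) = (−1)^144 = +1.
Zolotarev: (73|195) = +1, matching the cycle-count sign.

+1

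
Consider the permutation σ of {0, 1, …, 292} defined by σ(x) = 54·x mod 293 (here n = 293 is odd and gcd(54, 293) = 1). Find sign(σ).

Trace 57: π^k(57) = [57, 148, 81, 272, 38, 1, 54] for k=0..6.
Decompose π into cycles: lengths [73, 73, 73, 73, 1] (5 cycles, including the fixed point 0).
sign(π) = (−1)^{n − #cycles} = (−1)^{293−5} = (−1)^288 = +1.
Zolotarev: (54|293) = +1, matching the cycle-count sign.

+1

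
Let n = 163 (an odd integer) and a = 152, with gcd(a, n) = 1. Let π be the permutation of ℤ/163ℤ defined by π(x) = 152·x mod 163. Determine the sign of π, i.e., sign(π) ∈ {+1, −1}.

+1

Start at x=93: 93 → 118 → 6 → 97 → 74 → 1 → 152 → … (one orbit).
Cycle lengths of π_152 on ℤ/163ℤ: [81, 81, 1]; 3 cycles in total.
sign(π) = (−1)^{n − #cycles} = (−1)^{163−3} = (−1)^160 = +1.
(152|163)_J = +1 (Zolotarev's lemma cross-check).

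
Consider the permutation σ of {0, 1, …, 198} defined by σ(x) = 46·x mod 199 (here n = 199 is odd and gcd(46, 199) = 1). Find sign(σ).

+1

Start at x=4: 4 → 184 → 106 → 100 → 23 → 63 → 112 → … (one orbit).
3 cycles of lengths [99, 99, 1].
3 cycles on 199: each ℓ→(−1)^(ℓ−1), product (−1)^196 = +1.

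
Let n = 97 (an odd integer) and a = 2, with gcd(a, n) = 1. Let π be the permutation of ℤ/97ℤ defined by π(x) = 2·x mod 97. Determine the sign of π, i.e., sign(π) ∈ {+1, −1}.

Orbit of 22 under x↦2x: [22, 44, 88, 79, 61, 25, 50]… (length divides ord_97(2)).
3 cycles of lengths [48, 48, 1].
97 − 3 = 94 transpositions; sign(π) = (−1)^94 = +1.

+1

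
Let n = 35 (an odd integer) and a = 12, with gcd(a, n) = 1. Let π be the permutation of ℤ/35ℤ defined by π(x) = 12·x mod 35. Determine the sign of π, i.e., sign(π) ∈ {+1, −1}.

+1

Orbit of 16 under x↦12x: [16, 17, 29, 33, 11, 27, 9]… (length divides ord_35(12)).
5 cycles of lengths [12, 12, 6, 4, 1].
n − c = 35 − 5 = 30; sign = (−1)^30 = +1.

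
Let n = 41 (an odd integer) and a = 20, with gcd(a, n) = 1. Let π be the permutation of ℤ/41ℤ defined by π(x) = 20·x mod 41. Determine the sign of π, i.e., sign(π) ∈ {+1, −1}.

+1

Start at x=32: 32 → 25 → 8 → 37 → 2 → 40 → 21 → … (one orbit).
The orbit structure of x ↦ 20x mod 41: 3 orbits of sizes [20, 20, 1].
41 − 3 = 38 transpositions; sign(π) = (−1)^38 = +1.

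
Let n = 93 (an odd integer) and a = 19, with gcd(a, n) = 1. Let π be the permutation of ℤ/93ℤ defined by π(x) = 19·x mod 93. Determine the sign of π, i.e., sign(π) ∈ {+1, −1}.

Start at x=1: 1 → 19 → 82 → 70 → 28 → 67 → 64 → … (one orbit).
The orbit structure of x ↦ 19x mod 93: 9 orbits of sizes [15, 15, 15, 15, 15, 15, 1, 1, 1].
93 − 9 = 84 transpositions; sign(π) = (−1)^84 = +1.

+1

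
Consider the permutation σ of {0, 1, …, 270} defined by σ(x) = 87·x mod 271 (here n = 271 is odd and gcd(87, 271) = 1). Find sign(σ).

Trace 87: π^k(87) = [87, 252, 244, 90, 242, 187, 9] for k=0..6.
19 cycles of lengths [15, 15, 15, 15, 15, 15, 15, 15, 15, 15, 15, 15, 15, 15, 15, 15, 15, 15, 1].
With 19 cycles on 271 points, sign = (−1)^{271−19} = +1.
(87|271)_J = +1 (Zolotarev's lemma cross-check).

+1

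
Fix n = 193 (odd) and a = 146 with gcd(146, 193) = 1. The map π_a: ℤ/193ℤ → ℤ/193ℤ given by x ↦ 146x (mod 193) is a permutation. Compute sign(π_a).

-1

Orbit of 22 under x↦146x: [22, 124, 155, 49, 13, 161, 153]… (length divides ord_193(146)).
Cycle type of π: 192 + 1; total 2 cycles.
n − c = 193 − 2 = 191; sign = (−1)^191 = -1.
Check: (146/193) = -1 by Zolotarev.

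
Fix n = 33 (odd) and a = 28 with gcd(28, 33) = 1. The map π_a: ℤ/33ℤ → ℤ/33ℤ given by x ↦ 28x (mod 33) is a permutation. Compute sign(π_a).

-1

Start at x=16: 16 → 19 → 4 → 13 → 1 → 28 → 25 → … (one orbit).
π_28 has 6 disjoint cycles with lengths [10, 10, 10, 1, 1, 1] on {0,…,32}.
sign(π) = (−1)^{n − #cycles} = (−1)^{33−6} = (−1)^27 = -1.
The Jacobi symbol (28|33) = -1 (Zolotarev) agrees.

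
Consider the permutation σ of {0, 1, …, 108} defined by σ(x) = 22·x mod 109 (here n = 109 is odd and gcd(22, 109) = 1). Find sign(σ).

+1

Trace 15: π^k(15) = [15, 3, 66, 35, 7, 45, 9] for k=0..6.
Cycle lengths of π_22 on ℤ/109ℤ: [27, 27, 27, 27, 1]; 5 cycles in total.
n − c = 109 − 5 = 104; sign = (−1)^104 = +1.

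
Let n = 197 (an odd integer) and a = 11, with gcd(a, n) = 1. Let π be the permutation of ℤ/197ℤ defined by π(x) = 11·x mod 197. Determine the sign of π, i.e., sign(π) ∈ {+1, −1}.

Orbit of 191 under x↦11x: [191, 131, 62, 91, 16, 176, 163]… (length divides ord_197(11)).
2 cycles of lengths [196, 1].
197 − 2 = 195 transpositions; sign(π) = (−1)^195 = -1.
Via Zolotarev, sign(π_{11}) = (11|197) = -1.

-1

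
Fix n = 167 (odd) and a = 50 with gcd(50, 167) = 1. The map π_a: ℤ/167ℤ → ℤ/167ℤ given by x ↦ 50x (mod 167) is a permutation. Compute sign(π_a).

+1

Start at x=127: 127 → 4 → 33 → 147 → 2 → 100 → 157 → … (one orbit).
Cycle lengths of π_50 on ℤ/167ℤ: [83, 83, 1]; 3 cycles in total.
167 − 3 = 164 transpositions; sign(π) = (−1)^164 = +1.
Check: (50/167) = +1 by Zolotarev.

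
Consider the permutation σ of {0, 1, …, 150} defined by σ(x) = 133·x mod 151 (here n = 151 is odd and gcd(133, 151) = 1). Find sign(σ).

-1

Trace 92: π^k(92) = [92, 5, 61, 110, 134, 4, 79] for k=0..6.
π_133 has 2 disjoint cycles with lengths [150, 1] on {0,…,150}.
With 2 cycles on 151 points, sign = (−1)^{151−2} = -1.
The Jacobi symbol (133|151) = -1 (Zolotarev) agrees.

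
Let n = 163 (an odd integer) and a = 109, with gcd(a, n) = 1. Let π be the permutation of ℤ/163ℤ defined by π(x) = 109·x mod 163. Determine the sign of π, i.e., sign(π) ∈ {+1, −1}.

-1

Trace 41: π^k(41) = [41, 68, 77, 80, 81, 27, 9] for k=0..6.
The orbit structure of x ↦ 109x mod 163: 2 orbits of sizes [162, 1].
2 cycles on 163: each ℓ→(−1)^(ℓ−1), product (−1)^161 = -1.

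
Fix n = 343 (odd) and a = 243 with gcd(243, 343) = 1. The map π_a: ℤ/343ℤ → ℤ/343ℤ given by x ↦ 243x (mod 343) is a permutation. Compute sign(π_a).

Orbit of 34 under x↦243x: [34, 30, 87, 218, 152, 235, 167]… (length divides ord_343(243)).
π_243 has 4 disjoint cycles with lengths [294, 42, 6, 1] on {0,…,342}.
sign(π) = (−1)^{n − #cycles} = (−1)^{343−4} = (−1)^339 = -1.
Zolotarev: (243|343) = -1, matching the cycle-count sign.

-1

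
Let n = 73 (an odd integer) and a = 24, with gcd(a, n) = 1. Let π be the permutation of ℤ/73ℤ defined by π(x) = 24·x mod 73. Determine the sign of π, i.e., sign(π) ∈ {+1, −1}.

Trace 1: π^k(1) = [1, 24, 65, 27, 64, 3, 72] for k=0..6.
7 cycles of lengths [12, 12, 12, 12, 12, 12, 1].
7 cycles on 73: each ℓ→(−1)^(ℓ−1), product (−1)^66 = +1.

+1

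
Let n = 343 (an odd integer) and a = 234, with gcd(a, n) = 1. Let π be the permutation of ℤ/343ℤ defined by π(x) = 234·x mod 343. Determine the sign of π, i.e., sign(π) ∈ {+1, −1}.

Start at x=48: 48 → 256 → 222 → 155 → 255 → 331 → 279 → … (one orbit).
4 cycles of lengths [294, 42, 6, 1].
sign(π) = (−1)^{n − #cycles} = (−1)^{343−4} = (−1)^339 = -1.
Zolotarev: (234|343) = -1, matching the cycle-count sign.

-1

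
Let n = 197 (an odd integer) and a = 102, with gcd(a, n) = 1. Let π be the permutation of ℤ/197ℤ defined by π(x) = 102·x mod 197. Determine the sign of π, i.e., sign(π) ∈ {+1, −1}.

Start at x=71: 71 → 150 → 131 → 163 → 78 → 76 → 69 → … (one orbit).
Cycle lengths of π_102 on ℤ/197ℤ: [196, 1]; 2 cycles in total.
Σ(ℓ_i−1) = 197−2 = 195; sign = (−1)^195 = -1.

-1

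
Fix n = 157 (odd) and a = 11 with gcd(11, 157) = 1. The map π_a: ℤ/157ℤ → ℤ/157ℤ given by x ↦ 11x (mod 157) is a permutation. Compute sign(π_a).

Start at x=14: 14 → 154 → 124 → 108 → 89 → 37 → 93 → … (one orbit).
Cycle lengths of π_11 on ℤ/157ℤ: [39, 39, 39, 39, 1]; 5 cycles in total.
Σ(ℓ_i−1) = 157−5 = 152; sign = (−1)^152 = +1.

+1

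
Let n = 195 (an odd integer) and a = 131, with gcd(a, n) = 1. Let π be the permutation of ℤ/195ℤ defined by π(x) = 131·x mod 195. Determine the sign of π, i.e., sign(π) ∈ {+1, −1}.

-1

Trace 131: π^k(131) = [131, 1] for k=0..1.
Cycle lengths of π_131 on ℤ/195ℤ: [2, 2, 2, 2, 2, 2, 2, 2, 2, 2, 2, 2, 2, 2, 2, 2, 2, 2, 2, 2, 2, 2, 2, 2, 2, 2, 2, 2, 2, 2, 2, 2, 2, 2, 2, 2, 2, 2, 2, 2, 2, 2, 2, 2, 2, 2, 2, 2, 2, 2, 2, 2, 2, 2, 2, 2, 2, 2, 2, 2, 2, 2, 2, 2, 2, 1, 1, 1, 1, 1, 1, 1, 1, 1, 1, 1, 1, 1, 1, 1, 1, 1, 1, 1, 1, 1, 1, 1, 1, 1, 1, 1, 1, 1, 1, 1, 1, 1, 1, 1, 1, 1, 1, 1, 1, 1, 1, 1, 1, 1, 1, 1, 1, 1, 1, 1, 1, 1, 1, 1, 1, 1, 1, 1, 1, 1, 1, 1, 1, 1]; 130 cycles in total.
With 130 cycles on 195 points, sign = (−1)^{195−130} = -1.
Zolotarev: (131|195) = -1, matching the cycle-count sign.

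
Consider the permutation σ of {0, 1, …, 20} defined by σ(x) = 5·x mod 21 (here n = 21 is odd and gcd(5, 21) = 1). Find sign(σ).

Start at x=1: 1 → 5 → 4 → 20 → 16 → 17 → 1 (one orbit).
5 cycles of lengths [6, 6, 6, 2, 1].
n − c = 21 − 5 = 16; sign = (−1)^16 = +1.

+1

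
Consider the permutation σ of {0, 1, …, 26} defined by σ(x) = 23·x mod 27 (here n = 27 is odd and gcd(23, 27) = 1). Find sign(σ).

Trace 20: π^k(20) = [20, 1, 23, 16, 17, 13, 2] for k=0..6.
The orbit structure of x ↦ 23x mod 27: 4 orbits of sizes [18, 6, 2, 1].
Σ(ℓ_i−1) = 27−4 = 23; sign = (−1)^23 = -1.
Check: (23/27) = -1 by Zolotarev.

-1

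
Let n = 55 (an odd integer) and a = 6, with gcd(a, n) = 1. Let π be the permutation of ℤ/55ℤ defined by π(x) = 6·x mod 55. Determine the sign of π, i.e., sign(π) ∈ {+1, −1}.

-1

Start at x=51: 51 → 31 → 21 → 16 → 41 → 26 → 46 → … (one orbit).
The orbit structure of x ↦ 6x mod 55: 10 orbits of sizes [10, 10, 10, 10, 10, 1, 1, 1, 1, 1].
10 cycles on 55: each ℓ→(−1)^(ℓ−1), product (−1)^45 = -1.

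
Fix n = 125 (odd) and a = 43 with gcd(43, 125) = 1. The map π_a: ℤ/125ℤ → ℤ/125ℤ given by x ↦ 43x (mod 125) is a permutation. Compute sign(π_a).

-1

Start at x=49: 49 → 107 → 101 → 93 → 124 → 82 → 26 → … (one orbit).
The orbit structure of x ↦ 43x mod 125: 12 orbits of sizes [20, 20, 20, 20, 20, 4, 4, 4, 4, 4, 4, 1].
n − c = 125 − 12 = 113; sign = (−1)^113 = -1.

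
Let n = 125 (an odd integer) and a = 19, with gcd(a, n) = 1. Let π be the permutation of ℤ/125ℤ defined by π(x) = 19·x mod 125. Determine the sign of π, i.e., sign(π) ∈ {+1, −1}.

+1

Orbit of 49 under x↦19x: [49, 56, 64, 91, 104, 101, 44]… (length divides ord_125(19)).
Cycle type of π: 50×2 + 10×2 + 2×2 + 1; total 7 cycles.
n − c = 125 − 7 = 118; sign = (−1)^118 = +1.
Zolotarev: (19|125) = +1, matching the cycle-count sign.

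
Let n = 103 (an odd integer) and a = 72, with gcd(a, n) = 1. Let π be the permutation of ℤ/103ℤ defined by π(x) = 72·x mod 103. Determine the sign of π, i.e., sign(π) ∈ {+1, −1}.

+1

Orbit of 64 under x↦72x: [64, 76, 13, 9, 30, 100, 93]… (length divides ord_103(72)).
7 cycles of lengths [17, 17, 17, 17, 17, 17, 1].
103 − 7 = 96 transpositions; sign(π) = (−1)^96 = +1.
Zolotarev: (72|103) = +1, matching the cycle-count sign.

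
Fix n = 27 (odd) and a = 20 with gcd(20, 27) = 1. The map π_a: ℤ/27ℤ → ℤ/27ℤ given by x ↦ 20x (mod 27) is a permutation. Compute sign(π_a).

Orbit of 22 under x↦20x: [22, 8, 25, 14, 10, 11, 4]… (length divides ord_27(20)).
4 cycles of lengths [18, 6, 2, 1].
Σ(ℓ_i−1) = 27−4 = 23; sign = (−1)^23 = -1.

-1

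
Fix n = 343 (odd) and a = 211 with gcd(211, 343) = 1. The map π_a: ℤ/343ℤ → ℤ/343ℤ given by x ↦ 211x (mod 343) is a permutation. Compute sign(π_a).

Start at x=295: 295 → 162 → 225 → 141 → 253 → 218 → 36 → … (one orbit).
Cycle lengths of π_211 on ℤ/343ℤ: [49, 49, 49, 49, 49, 49, 7, 7, 7, 7, 7, 7, 1, 1, 1, 1, 1, 1, 1]; 19 cycles in total.
343 − 19 = 324 transpositions; sign(π) = (−1)^324 = +1.

+1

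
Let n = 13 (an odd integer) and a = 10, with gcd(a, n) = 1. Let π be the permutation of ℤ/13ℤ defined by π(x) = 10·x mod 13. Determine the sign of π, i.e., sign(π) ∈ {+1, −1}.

Trace 10: π^k(10) = [10, 9, 12, 3, 4, 1] for k=0..5.
Cycle lengths of π_10 on ℤ/13ℤ: [6, 6, 1]; 3 cycles in total.
Σ(ℓ_i−1) = 13−3 = 10; sign = (−1)^10 = +1.
The Jacobi symbol (10|13) = +1 (Zolotarev) agrees.

+1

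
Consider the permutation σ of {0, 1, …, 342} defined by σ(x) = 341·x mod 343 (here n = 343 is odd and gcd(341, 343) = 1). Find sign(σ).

Start at x=37: 37 → 269 → 148 → 47 → 249 → 188 → 310 → … (one orbit).
The orbit structure of x ↦ 341x mod 343: 4 orbits of sizes [294, 42, 6, 1].
With 4 cycles on 343 points, sign = (−1)^{343−4} = -1.
Zolotarev: (341|343) = -1, matching the cycle-count sign.

-1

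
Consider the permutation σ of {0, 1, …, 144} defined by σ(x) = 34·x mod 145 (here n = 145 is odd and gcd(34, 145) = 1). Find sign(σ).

Trace 81: π^k(81) = [81, 144, 111, 4, 136, 129, 36] for k=0..6.
Cycle lengths of π_34 on ℤ/145ℤ: [14, 14, 14, 14, 14, 14, 14, 14, 14, 14, 2, 2, 1]; 13 cycles in total.
145 − 13 = 132 transpositions; sign(π) = (−1)^132 = +1.
(34|145)_J = +1 (Zolotarev's lemma cross-check).

+1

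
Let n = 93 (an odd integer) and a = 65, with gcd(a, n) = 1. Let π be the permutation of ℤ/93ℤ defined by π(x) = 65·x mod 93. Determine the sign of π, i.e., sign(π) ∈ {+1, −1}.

+1

Trace 17: π^k(17) = [17, 82, 29, 25, 44, 70, 86] for k=0..6.
Cycle lengths of π_65 on ℤ/93ℤ: [30, 30, 30, 2, 1]; 5 cycles in total.
sign(π) = (−1)^{n − #cycles} = (−1)^{93−5} = (−1)^88 = +1.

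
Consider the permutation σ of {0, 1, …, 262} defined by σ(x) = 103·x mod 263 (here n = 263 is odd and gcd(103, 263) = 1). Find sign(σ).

+1

Start at x=148: 148 → 253 → 22 → 162 → 117 → 216 → 156 → … (one orbit).
Decompose π into cycles: lengths [131, 131, 1] (3 cycles, including the fixed point 0).
Σ(ℓ_i−1) = 263−3 = 260; sign = (−1)^260 = +1.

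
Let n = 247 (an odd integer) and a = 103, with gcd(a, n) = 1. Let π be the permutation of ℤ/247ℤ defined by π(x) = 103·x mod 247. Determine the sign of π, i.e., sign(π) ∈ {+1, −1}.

Trace 103: π^k(103) = [103, 235, 246, 144, 12, 1] for k=0..5.
Decompose π into cycles: lengths [6, 6, 6, 6, 6, 6, 6, 6, 6, 6, 6, 6, 6, 6, 6, 6, 6, 6, 6, 6, 6, 6, 6, 6, 6, 6, 6, 6, 6, 6, 6, 6, 6, 6, 6, 6, 6, 6, 6, 2, 2, 2, 2, 2, 2, 1] (46 cycles, including the fixed point 0).
46 cycles on 247: each ℓ→(−1)^(ℓ−1), product (−1)^201 = -1.
Zolotarev: (103|247) = -1, matching the cycle-count sign.

-1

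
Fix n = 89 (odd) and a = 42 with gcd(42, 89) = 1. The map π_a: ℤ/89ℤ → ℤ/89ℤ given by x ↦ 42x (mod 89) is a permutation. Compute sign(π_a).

Trace 72: π^k(72) = [72, 87, 5, 32, 9, 22, 34] for k=0..6.
Cycle type of π: 44×2 + 1; total 3 cycles.
sign(π) = (−1)^{n − #cycles} = (−1)^{89−3} = (−1)^86 = +1.
Zolotarev: (42|89) = +1, matching the cycle-count sign.

+1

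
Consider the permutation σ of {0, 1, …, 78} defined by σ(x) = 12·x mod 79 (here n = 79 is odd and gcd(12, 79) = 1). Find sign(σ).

-1

Start at x=65: 65 → 69 → 38 → 61 → 21 → 15 → 22 → … (one orbit).
The orbit structure of x ↦ 12x mod 79: 4 orbits of sizes [26, 26, 26, 1].
sign(π) = (−1)^{n − #cycles} = (−1)^{79−4} = (−1)^75 = -1.
Zolotarev: (12|79) = -1, matching the cycle-count sign.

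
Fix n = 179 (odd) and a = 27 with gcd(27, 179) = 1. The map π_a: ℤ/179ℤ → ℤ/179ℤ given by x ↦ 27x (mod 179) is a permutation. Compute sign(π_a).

+1

Orbit of 85 under x↦27x: [85, 147, 31, 121, 45, 141, 48]… (length divides ord_179(27)).
The orbit structure of x ↦ 27x mod 179: 3 orbits of sizes [89, 89, 1].
With 3 cycles on 179 points, sign = (−1)^{179−3} = +1.
The Jacobi symbol (27|179) = +1 (Zolotarev) agrees.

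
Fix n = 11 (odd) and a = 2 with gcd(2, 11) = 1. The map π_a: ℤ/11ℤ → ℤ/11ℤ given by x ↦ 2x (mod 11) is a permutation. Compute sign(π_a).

Start at x=9: 9 → 7 → 3 → 6 → 1 → 2 → 4 → … (one orbit).
Decompose π into cycles: lengths [10, 1] (2 cycles, including the fixed point 0).
sign(π) = (−1)^{n − #cycles} = (−1)^{11−2} = (−1)^9 = -1.
The Jacobi symbol (2|11) = -1 (Zolotarev) agrees.

-1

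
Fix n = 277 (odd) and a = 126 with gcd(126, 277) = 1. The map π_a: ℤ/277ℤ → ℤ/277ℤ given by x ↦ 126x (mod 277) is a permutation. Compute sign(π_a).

-1

Orbit of 112 under x↦126x: [112, 262, 49, 80, 108, 35, 255]… (length divides ord_277(126)).
Decompose π into cycles: lengths [276, 1] (2 cycles, including the fixed point 0).
n − c = 277 − 2 = 275; sign = (−1)^275 = -1.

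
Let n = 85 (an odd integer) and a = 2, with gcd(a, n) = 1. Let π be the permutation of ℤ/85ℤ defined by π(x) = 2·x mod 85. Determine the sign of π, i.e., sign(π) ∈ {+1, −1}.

Start at x=2: 2 → 4 → 8 → 16 → 32 → 64 → 43 → … (one orbit).
12 cycles of lengths [8, 8, 8, 8, 8, 8, 8, 8, 8, 8, 4, 1].
With 12 cycles on 85 points, sign = (−1)^{85−12} = -1.

-1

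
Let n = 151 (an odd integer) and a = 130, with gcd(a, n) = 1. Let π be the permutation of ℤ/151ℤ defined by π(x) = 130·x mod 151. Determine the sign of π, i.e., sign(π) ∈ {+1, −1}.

-1

Trace 141: π^k(141) = [141, 59, 120, 47, 70, 40, 66] for k=0..6.
2 cycles of lengths [150, 1].
Σ(ℓ_i−1) = 151−2 = 149; sign = (−1)^149 = -1.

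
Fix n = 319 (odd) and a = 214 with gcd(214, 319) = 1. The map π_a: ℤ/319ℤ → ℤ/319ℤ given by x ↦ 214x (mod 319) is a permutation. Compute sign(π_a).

Orbit of 47 under x↦214x: [47, 169, 119, 265, 247, 223, 191]… (length divides ord_319(214)).
Cycle lengths of π_214 on ℤ/319ℤ: [140, 140, 28, 5, 5, 1]; 6 cycles in total.
6 cycles on 319: each ℓ→(−1)^(ℓ−1), product (−1)^313 = -1.

-1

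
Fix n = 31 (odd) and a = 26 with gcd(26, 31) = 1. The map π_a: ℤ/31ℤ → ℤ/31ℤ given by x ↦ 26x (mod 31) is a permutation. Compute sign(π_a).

Trace 26: π^k(26) = [26, 25, 30, 5, 6, 1] for k=0..5.
Cycle lengths of π_26 on ℤ/31ℤ: [6, 6, 6, 6, 6, 1]; 6 cycles in total.
6 cycles on 31: each ℓ→(−1)^(ℓ−1), product (−1)^25 = -1.

-1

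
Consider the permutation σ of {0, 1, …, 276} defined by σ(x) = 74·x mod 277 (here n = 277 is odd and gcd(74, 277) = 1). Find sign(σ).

+1

Trace 250: π^k(250) = [250, 218, 66, 175, 208, 157, 261] for k=0..6.
Decompose π into cycles: lengths [46, 46, 46, 46, 46, 46, 1] (7 cycles, including the fixed point 0).
277 − 7 = 270 transpositions; sign(π) = (−1)^270 = +1.
Zolotarev: (74|277) = +1, matching the cycle-count sign.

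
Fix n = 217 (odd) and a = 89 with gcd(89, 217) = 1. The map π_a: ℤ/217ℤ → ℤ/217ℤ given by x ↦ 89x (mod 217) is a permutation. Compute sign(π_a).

+1

Trace 163: π^k(163) = [163, 185, 190, 201, 95, 209, 156] for k=0..6.
Cycle type of π: 30×6 + 10×3 + 6 + 1; total 11 cycles.
Σ(ℓ_i−1) = 217−11 = 206; sign = (−1)^206 = +1.
Check: (89/217) = +1 by Zolotarev.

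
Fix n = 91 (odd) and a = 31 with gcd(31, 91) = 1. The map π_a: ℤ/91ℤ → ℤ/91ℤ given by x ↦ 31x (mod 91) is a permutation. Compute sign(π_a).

Trace 83: π^k(83) = [83, 25, 47, 1, 31, 51, 34] for k=0..6.
The orbit structure of x ↦ 31x mod 91: 11 orbits of sizes [12, 12, 12, 12, 12, 12, 6, 4, 4, 4, 1].
91 − 11 = 80 transpositions; sign(π) = (−1)^80 = +1.

+1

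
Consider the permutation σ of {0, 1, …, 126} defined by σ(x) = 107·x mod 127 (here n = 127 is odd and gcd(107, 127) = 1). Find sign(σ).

+1

Trace 19: π^k(19) = [19, 1, 107] for k=0..2.
Decompose π into cycles: lengths [3, 3, 3, 3, 3, 3, 3, 3, 3, 3, 3, 3, 3, 3, 3, 3, 3, 3, 3, 3, 3, 3, 3, 3, 3, 3, 3, 3, 3, 3, 3, 3, 3, 3, 3, 3, 3, 3, 3, 3, 3, 3, 1] (43 cycles, including the fixed point 0).
43 cycles on 127: each ℓ→(−1)^(ℓ−1), product (−1)^84 = +1.
Zolotarev: (107|127) = +1, matching the cycle-count sign.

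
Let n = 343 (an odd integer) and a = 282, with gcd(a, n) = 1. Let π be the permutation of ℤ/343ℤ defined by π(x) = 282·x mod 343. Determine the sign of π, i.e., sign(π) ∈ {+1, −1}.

Orbit of 221 under x↦282x: [221, 239, 170, 263, 78, 44, 60]… (length divides ord_343(282)).
π_282 has 7 disjoint cycles with lengths [147, 147, 21, 21, 3, 3, 1] on {0,…,342}.
343 − 7 = 336 transpositions; sign(π) = (−1)^336 = +1.
The Jacobi symbol (282|343) = +1 (Zolotarev) agrees.

+1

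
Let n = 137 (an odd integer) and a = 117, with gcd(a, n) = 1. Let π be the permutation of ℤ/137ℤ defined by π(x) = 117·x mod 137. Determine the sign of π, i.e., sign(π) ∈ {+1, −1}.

-1

Start at x=104: 104 → 112 → 89 → 1 → 117 → 126 → 83 → … (one orbit).
π_117 has 2 disjoint cycles with lengths [136, 1] on {0,…,136}.
n − c = 137 − 2 = 135; sign = (−1)^135 = -1.
Zolotarev: (117|137) = -1, matching the cycle-count sign.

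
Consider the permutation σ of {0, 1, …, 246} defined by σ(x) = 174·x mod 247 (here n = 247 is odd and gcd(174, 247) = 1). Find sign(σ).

+1

Orbit of 60 under x↦174x: [60, 66, 122, 233, 34, 235, 135]… (length divides ord_247(174)).
The orbit structure of x ↦ 174x mod 247: 11 orbits of sizes [36, 36, 36, 36, 36, 36, 18, 4, 4, 4, 1].
With 11 cycles on 247 points, sign = (−1)^{247−11} = +1.
The Jacobi symbol (174|247) = +1 (Zolotarev) agrees.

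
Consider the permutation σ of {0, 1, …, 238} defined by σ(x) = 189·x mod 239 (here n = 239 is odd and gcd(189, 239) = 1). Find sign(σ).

Start at x=236: 236 → 150 → 148 → 9 → 28 → 34 → 212 → … (one orbit).
Cycle type of π: 238 + 1; total 2 cycles.
Σ(ℓ_i−1) = 239−2 = 237; sign = (−1)^237 = -1.
Via Zolotarev, sign(π_{189}) = (189|239) = -1.

-1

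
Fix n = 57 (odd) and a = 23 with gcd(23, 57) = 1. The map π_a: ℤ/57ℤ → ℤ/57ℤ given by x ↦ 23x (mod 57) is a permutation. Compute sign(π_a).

-1

Trace 47: π^k(47) = [47, 55, 11, 25, 5, 1, 23] for k=0..6.
Decompose π into cycles: lengths [18, 18, 9, 9, 2, 1] (6 cycles, including the fixed point 0).
57 − 6 = 51 transpositions; sign(π) = (−1)^51 = -1.
Via Zolotarev, sign(π_{23}) = (23|57) = -1.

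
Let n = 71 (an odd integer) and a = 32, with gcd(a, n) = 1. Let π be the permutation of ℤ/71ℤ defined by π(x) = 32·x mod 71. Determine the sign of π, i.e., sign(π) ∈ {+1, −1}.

+1

Orbit of 45 under x↦32x: [45, 20, 1, 32, 30, 37, 48]… (length divides ord_71(32)).
Decompose π into cycles: lengths [7, 7, 7, 7, 7, 7, 7, 7, 7, 7, 1] (11 cycles, including the fixed point 0).
Σ(ℓ_i−1) = 71−11 = 60; sign = (−1)^60 = +1.
Via Zolotarev, sign(π_{32}) = (32|71) = +1.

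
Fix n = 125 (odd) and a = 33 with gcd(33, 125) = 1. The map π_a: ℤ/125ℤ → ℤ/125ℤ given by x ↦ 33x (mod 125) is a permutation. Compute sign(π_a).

-1

Start at x=72: 72 → 1 → 33 → 89 → 62 → 46 → 18 → … (one orbit).
The orbit structure of x ↦ 33x mod 125: 4 orbits of sizes [100, 20, 4, 1].
125 − 4 = 121 transpositions; sign(π) = (−1)^121 = -1.
Zolotarev: (33|125) = -1, matching the cycle-count sign.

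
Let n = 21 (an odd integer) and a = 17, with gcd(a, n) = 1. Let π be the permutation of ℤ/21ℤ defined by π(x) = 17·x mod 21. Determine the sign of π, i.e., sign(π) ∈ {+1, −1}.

Orbit of 17 under x↦17x: [17, 16, 20, 4, 5, 1]… (length divides ord_21(17)).
Cycle type of π: 6×3 + 2 + 1; total 5 cycles.
sign(π) = (−1)^{n − #cycles} = (−1)^{21−5} = (−1)^16 = +1.
(17|21)_J = +1 (Zolotarev's lemma cross-check).

+1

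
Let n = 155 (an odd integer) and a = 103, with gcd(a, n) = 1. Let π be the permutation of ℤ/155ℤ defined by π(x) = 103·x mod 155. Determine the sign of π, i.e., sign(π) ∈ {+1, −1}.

-1

Start at x=102: 102 → 121 → 63 → 134 → 7 → 101 → 18 → … (one orbit).
6 cycles of lengths [60, 60, 15, 15, 4, 1].
6 cycles on 155: each ℓ→(−1)^(ℓ−1), product (−1)^149 = -1.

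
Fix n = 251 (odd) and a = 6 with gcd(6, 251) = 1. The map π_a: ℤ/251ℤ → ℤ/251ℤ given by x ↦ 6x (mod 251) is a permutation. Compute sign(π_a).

-1

Start at x=107: 107 → 140 → 87 → 20 → 120 → 218 → 53 → … (one orbit).
2 cycles of lengths [250, 1].
n − c = 251 − 2 = 249; sign = (−1)^249 = -1.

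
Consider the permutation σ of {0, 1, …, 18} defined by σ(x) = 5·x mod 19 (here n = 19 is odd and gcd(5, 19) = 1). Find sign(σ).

Trace 4: π^k(4) = [4, 1, 5, 6, 11, 17, 9] for k=0..6.
π_5 has 3 disjoint cycles with lengths [9, 9, 1] on {0,…,18}.
n − c = 19 − 3 = 16; sign = (−1)^16 = +1.
(5|19)_J = +1 (Zolotarev's lemma cross-check).

+1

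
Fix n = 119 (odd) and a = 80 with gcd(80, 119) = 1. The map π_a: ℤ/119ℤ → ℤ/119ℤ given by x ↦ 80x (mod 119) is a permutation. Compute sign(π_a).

+1

Orbit of 97 under x↦80x: [97, 25, 96, 64, 3, 2, 41]… (length divides ord_119(80)).
Cycle lengths of π_80 on ℤ/119ℤ: [48, 48, 16, 6, 1]; 5 cycles in total.
n − c = 119 − 5 = 114; sign = (−1)^114 = +1.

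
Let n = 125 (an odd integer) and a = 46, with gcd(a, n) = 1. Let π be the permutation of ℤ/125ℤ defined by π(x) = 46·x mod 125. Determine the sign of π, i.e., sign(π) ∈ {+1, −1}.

Start at x=46: 46 → 116 → 86 → 81 → 101 → 21 → 91 → … (one orbit).
The orbit structure of x ↦ 46x mod 125: 13 orbits of sizes [25, 25, 25, 25, 5, 5, 5, 5, 1, 1, 1, 1, 1].
n − c = 125 − 13 = 112; sign = (−1)^112 = +1.

+1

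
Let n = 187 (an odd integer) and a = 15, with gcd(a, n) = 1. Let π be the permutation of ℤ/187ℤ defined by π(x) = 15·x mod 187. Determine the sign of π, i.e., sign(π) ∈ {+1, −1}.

Orbit of 137 under x↦15x: [137, 185, 157, 111, 169, 104, 64]… (length divides ord_187(15)).
The orbit structure of x ↦ 15x mod 187: 9 orbits of sizes [40, 40, 40, 40, 8, 8, 5, 5, 1].
sign(π) = (−1)^{n − #cycles} = (−1)^{187−9} = (−1)^178 = +1.

+1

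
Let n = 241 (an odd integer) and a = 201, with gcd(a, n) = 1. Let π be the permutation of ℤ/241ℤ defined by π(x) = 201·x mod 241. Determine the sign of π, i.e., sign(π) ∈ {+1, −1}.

Start at x=135: 135 → 143 → 64 → 91 → 216 → 36 → 6 → … (one orbit).
Decompose π into cycles: lengths [20, 20, 20, 20, 20, 20, 20, 20, 20, 20, 20, 20, 1] (13 cycles, including the fixed point 0).
sign(π) = (−1)^{n − #cycles} = (−1)^{241−13} = (−1)^228 = +1.
Check: (201/241) = +1 by Zolotarev.

+1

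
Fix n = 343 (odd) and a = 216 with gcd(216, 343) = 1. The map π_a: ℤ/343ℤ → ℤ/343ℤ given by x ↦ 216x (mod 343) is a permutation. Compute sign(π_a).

-1

Orbit of 8 under x↦216x: [8, 13, 64, 104, 169, 146, 323]… (length divides ord_343(216)).
Decompose π into cycles: lengths [98, 98, 98, 14, 14, 14, 2, 2, 2, 1] (10 cycles, including the fixed point 0).
Σ(ℓ_i−1) = 343−10 = 333; sign = (−1)^333 = -1.
The Jacobi symbol (216|343) = -1 (Zolotarev) agrees.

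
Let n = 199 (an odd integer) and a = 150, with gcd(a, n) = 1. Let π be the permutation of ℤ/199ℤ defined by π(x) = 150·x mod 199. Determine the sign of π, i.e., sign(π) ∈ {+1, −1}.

Trace 147: π^k(147) = [147, 160, 120, 90, 167, 175, 181] for k=0..6.
Decompose π into cycles: lengths [198, 1] (2 cycles, including the fixed point 0).
n − c = 199 − 2 = 197; sign = (−1)^197 = -1.
The Jacobi symbol (150|199) = -1 (Zolotarev) agrees.

-1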